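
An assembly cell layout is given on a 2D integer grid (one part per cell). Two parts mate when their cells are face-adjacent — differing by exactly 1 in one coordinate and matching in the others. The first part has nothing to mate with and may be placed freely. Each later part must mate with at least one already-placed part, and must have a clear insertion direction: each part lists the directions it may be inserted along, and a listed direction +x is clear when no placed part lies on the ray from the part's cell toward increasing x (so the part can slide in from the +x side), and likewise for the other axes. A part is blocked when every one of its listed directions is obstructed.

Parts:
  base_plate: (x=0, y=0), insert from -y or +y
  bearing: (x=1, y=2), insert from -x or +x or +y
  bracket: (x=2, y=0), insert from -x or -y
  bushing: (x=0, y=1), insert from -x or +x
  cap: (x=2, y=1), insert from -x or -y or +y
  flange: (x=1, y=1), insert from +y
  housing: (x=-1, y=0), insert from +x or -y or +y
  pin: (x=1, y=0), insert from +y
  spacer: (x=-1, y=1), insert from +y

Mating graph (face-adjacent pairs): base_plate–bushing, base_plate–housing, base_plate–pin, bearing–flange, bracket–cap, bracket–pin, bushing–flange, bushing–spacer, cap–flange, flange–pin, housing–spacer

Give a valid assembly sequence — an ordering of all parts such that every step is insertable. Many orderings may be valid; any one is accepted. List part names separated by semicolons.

housing; spacer; bushing; base_plate; pin; bracket; flange; bearing; cap

1. housing@(-1, 0) [+x clear] — {housing}
2. spacer@(-1, 1) [+y clear] — {housing, spacer}
3. bushing@(0, 1) [+x clear] — {bushing, housing, spacer}
4. base_plate@(0, 0) [-y clear] — {base_plate, bushing, housing, spacer}
5. pin@(1, 0) [+y clear] — {base_plate, bushing, housing, pin, spacer}
6. bracket@(2, 0) [-y clear] — {base_plate, bracket, bushing, housing, pin, spacer}
7. flange@(1, 1) [+y clear] — {base_plate, bracket, bushing, flange, housing, pin, spacer}
8. bearing@(1, 2) [-x clear] — {base_plate, bearing, bracket, bushing, flange, housing, pin, spacer}
9. cap@(2, 1) [+y clear] — {base_plate, bearing, bracket, bushing, cap, flange, housing, pin, spacer}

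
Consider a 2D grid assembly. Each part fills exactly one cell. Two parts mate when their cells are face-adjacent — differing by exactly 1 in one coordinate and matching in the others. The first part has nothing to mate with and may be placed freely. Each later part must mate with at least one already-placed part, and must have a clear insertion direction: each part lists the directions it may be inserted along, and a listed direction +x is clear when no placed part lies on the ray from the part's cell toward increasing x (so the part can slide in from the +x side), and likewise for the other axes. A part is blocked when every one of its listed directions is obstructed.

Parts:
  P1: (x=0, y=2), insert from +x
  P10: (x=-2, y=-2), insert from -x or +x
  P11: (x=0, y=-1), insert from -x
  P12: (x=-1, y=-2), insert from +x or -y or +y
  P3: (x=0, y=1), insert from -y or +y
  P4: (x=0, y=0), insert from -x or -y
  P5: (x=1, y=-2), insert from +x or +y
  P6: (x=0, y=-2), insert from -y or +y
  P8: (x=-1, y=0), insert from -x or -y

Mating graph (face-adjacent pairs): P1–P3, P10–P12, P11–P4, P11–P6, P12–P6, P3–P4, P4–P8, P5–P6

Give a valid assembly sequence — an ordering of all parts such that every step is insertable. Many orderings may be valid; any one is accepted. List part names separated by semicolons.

1. P11@(0, -1) [-x clear] — {P11}
2. P6@(0, -2) [-y clear] — {P11, P6}
3. P12@(-1, -2) [-y clear] — {P11, P12, P6}
4. P5@(1, -2) [+x clear] — {P11, P12, P5, P6}
5. P10@(-2, -2) [-x clear] — {P10, P11, P12, P5, P6}
6. P4@(0, 0) [-x clear] — {P10, P11, P12, P4, P5, P6}
7. P8@(-1, 0) [-x clear] — {P10, P11, P12, P4, P5, P6, P8}
8. P3@(0, 1) [+y clear] — {P10, P11, P12, P3, P4, P5, P6, P8}
9. P1@(0, 2) [+x clear] — {P1, P10, P11, P12, P3, P4, P5, P6, P8}

P11; P6; P12; P5; P10; P4; P8; P3; P1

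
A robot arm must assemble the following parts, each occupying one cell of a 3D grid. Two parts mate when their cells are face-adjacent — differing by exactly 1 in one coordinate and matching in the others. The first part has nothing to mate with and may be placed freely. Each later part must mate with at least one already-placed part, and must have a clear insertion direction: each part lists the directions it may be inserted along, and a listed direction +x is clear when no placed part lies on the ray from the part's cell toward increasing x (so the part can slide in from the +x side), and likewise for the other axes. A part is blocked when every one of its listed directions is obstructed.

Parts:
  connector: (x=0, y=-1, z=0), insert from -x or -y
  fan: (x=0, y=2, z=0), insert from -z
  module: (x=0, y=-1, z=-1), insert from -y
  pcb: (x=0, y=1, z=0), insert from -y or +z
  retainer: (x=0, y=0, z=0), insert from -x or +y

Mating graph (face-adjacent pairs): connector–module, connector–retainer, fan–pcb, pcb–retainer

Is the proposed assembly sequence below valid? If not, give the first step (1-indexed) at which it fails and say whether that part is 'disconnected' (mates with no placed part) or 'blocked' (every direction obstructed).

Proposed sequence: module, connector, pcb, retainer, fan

Invalid at step 3 (disconnected)

1. module@(0, -1, -1) [-y clear] — {module}
2. connector@(0, -1, 0) [-x clear] — {connector, module}
3. pcb@(0, 1, 0) — no placed neighbour ⇒ disconnected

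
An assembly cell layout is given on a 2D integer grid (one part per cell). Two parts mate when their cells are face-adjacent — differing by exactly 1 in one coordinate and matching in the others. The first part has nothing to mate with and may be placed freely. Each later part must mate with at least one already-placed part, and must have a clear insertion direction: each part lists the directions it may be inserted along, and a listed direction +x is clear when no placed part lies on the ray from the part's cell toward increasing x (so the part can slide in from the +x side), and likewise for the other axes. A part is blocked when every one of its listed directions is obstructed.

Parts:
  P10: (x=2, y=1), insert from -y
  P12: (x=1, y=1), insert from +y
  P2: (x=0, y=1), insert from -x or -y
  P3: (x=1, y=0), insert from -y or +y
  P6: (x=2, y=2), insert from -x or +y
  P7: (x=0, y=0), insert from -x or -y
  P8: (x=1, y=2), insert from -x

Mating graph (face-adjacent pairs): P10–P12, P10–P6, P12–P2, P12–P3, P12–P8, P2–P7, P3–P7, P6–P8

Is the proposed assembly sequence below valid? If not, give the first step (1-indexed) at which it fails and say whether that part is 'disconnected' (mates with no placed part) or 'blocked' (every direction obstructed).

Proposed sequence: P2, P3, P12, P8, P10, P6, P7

Invalid at step 2 (disconnected)

1. P2@(0, 1) [-x clear] — {P2}
2. P3@(1, 0) — no placed neighbour ⇒ disconnected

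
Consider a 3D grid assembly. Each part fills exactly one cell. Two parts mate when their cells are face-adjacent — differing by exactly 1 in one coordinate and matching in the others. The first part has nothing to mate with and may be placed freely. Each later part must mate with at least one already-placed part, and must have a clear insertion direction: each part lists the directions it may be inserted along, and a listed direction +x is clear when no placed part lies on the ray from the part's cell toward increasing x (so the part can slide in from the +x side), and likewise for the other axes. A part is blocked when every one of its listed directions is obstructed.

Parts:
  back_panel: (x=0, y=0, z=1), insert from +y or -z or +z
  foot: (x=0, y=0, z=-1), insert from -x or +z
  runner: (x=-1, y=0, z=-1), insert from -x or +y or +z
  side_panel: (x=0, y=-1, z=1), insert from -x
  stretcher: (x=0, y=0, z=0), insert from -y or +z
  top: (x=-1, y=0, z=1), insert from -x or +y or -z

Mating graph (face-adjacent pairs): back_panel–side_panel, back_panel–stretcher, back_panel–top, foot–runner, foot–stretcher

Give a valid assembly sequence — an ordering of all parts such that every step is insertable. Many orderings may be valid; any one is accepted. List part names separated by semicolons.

side_panel; back_panel; top; stretcher; foot; runner

1. side_panel@(0, -1, 1) [-x clear] — {side_panel}
2. back_panel@(0, 0, 1) [+y clear] — {back_panel, side_panel}
3. top@(-1, 0, 1) [-x clear] — {back_panel, side_panel, top}
4. stretcher@(0, 0, 0) [-y clear] — {back_panel, side_panel, stretcher, top}
5. foot@(0, 0, -1) [-x clear] — {back_panel, foot, side_panel, stretcher, top}
6. runner@(-1, 0, -1) [-x clear] — {back_panel, foot, runner, side_panel, stretcher, top}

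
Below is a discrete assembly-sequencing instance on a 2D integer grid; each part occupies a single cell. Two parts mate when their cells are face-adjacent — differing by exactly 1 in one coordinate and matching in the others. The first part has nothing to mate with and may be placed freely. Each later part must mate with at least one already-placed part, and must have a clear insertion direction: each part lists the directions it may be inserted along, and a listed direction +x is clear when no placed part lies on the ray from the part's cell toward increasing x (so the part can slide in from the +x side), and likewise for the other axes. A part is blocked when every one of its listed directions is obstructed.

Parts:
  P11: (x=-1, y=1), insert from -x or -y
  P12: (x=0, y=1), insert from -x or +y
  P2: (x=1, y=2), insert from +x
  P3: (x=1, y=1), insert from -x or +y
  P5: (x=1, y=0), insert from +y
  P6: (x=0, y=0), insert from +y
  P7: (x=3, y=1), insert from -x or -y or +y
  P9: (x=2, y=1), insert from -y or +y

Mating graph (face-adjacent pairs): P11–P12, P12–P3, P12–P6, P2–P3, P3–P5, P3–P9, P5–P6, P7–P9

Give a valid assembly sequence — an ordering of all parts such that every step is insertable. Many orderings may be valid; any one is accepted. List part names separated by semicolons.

1. P6@(0, 0) [+y clear] — {P6}
2. P12@(0, 1) [-x clear] — {P12, P6}
3. P11@(-1, 1) [-x clear] — {P11, P12, P6}
4. P5@(1, 0) [+y clear] — {P11, P12, P5, P6}
5. P3@(1, 1) [+y clear] — {P11, P12, P3, P5, P6}
6. P9@(2, 1) [-y clear] — {P11, P12, P3, P5, P6, P9}
7. P2@(1, 2) [+x clear] — {P11, P12, P2, P3, P5, P6, P9}
8. P7@(3, 1) [-y clear] — {P11, P12, P2, P3, P5, P6, P7, P9}

P6; P12; P11; P5; P3; P9; P2; P7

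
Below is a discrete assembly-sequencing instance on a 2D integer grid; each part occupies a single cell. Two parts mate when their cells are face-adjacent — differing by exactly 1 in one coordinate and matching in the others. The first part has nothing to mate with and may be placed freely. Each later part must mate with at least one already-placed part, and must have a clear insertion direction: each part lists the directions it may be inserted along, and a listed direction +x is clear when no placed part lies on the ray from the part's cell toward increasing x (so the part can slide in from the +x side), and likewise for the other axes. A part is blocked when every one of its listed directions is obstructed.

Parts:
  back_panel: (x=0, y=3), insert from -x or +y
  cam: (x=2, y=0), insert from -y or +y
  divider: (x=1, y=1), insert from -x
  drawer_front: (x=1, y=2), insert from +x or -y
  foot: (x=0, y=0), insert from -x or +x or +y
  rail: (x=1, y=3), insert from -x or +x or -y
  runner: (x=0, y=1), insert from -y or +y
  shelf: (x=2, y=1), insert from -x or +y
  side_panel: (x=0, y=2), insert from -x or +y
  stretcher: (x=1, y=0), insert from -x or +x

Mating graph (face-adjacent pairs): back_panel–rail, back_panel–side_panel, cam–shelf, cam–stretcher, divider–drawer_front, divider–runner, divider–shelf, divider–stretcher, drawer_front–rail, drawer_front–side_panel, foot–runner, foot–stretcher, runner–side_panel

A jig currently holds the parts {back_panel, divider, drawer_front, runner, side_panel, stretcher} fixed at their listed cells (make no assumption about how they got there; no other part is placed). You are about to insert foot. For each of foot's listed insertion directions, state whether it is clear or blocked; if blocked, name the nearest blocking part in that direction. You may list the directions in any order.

-x: ray from foot(0, 0) has no placed part ⇒ clear
+x: nearest on ray is stretcher@(1, 0) ⇒ blocked
+y: nearest on ray is runner@(0, 1) ⇒ blocked

+x: blocked by stretcher; +y: blocked by runner; -x: clear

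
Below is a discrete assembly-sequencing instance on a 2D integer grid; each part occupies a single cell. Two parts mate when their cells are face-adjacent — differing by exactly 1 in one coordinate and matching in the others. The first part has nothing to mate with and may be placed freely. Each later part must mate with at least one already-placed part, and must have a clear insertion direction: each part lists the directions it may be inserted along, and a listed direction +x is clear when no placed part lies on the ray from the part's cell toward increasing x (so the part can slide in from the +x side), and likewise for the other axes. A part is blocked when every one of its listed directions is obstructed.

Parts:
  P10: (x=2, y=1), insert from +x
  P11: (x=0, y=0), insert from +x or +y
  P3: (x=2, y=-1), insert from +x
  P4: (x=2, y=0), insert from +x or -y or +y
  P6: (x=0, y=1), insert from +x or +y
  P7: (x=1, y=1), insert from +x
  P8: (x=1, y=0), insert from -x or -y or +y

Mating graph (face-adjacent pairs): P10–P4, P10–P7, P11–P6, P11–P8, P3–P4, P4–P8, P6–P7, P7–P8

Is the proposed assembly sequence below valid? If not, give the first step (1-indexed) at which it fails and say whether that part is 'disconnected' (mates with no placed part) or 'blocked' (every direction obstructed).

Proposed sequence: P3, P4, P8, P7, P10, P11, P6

Valid

1. P3@(2, -1) [+x clear] — {P3}
2. P4@(2, 0) [+x clear] — {P3, P4}
3. P8@(1, 0) [-x clear] — {P3, P4, P8}
4. P7@(1, 1) [+x clear] — {P3, P4, P7, P8}
5. P10@(2, 1) [+x clear] — {P10, P3, P4, P7, P8}
6. P11@(0, 0) [+y clear] — {P10, P11, P3, P4, P7, P8}
7. P6@(0, 1) [+y clear] — {P10, P11, P3, P4, P6, P7, P8}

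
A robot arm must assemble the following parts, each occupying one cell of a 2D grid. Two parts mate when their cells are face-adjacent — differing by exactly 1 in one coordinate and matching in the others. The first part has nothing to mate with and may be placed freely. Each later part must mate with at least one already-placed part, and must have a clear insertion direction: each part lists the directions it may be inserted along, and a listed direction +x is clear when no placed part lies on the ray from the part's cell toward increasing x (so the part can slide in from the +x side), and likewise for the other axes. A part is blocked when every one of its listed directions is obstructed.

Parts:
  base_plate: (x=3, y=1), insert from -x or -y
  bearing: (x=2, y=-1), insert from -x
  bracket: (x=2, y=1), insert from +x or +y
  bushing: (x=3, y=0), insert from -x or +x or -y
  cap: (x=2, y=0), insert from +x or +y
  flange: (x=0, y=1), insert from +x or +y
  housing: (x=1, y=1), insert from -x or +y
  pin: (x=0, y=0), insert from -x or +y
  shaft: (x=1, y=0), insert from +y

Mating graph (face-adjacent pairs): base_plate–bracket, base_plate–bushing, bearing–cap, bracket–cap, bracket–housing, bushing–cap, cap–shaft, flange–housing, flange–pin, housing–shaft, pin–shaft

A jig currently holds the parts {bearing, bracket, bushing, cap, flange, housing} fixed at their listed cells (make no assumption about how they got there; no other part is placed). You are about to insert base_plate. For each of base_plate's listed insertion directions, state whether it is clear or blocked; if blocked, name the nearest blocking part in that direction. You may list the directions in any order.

-x: blocked by bracket; -y: blocked by bushing

-x: nearest on ray is bracket@(2, 1) ⇒ blocked
-y: nearest on ray is bushing@(3, 0) ⇒ blocked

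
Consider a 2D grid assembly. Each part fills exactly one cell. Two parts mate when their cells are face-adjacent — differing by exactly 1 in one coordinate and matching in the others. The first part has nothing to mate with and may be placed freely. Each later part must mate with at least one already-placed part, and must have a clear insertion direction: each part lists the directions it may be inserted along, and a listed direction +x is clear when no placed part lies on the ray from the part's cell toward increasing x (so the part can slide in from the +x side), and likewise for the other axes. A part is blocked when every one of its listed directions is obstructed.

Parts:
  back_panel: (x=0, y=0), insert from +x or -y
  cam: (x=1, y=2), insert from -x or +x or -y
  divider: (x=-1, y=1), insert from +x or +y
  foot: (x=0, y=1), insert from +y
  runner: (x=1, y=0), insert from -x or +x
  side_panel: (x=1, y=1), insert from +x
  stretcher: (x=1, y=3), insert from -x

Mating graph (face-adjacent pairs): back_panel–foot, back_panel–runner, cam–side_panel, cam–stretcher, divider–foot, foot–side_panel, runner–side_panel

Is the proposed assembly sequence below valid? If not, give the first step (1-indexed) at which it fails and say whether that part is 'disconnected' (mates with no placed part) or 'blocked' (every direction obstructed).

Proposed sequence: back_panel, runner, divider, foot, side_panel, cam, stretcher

1. back_panel@(0, 0) [+x clear] — {back_panel}
2. runner@(1, 0) [+x clear] — {back_panel, runner}
3. divider@(-1, 1) — no placed neighbour ⇒ disconnected

Invalid at step 3 (disconnected)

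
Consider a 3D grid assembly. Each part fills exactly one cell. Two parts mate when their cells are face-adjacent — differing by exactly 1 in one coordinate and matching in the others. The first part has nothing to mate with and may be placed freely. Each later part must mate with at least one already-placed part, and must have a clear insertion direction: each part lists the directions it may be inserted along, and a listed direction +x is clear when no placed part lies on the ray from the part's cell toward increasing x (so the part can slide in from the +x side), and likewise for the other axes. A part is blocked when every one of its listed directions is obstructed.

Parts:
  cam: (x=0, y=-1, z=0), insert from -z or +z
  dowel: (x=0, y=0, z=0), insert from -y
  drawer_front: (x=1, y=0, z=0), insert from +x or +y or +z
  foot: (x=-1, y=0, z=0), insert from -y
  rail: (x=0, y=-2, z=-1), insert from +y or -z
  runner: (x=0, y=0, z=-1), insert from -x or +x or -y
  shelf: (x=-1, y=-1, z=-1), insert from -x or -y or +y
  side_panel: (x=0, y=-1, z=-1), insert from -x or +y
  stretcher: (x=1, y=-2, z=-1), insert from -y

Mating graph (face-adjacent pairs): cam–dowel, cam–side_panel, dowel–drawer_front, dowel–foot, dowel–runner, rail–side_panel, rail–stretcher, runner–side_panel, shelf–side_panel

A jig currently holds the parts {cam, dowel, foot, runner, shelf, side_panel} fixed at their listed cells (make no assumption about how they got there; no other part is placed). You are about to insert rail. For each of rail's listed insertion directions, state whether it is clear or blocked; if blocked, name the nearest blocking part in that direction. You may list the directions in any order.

+y: blocked by side_panel; -z: clear

+y: nearest on ray is side_panel@(0, -1, -1) ⇒ blocked
-z: ray from rail(0, -2, -1) has no placed part ⇒ clear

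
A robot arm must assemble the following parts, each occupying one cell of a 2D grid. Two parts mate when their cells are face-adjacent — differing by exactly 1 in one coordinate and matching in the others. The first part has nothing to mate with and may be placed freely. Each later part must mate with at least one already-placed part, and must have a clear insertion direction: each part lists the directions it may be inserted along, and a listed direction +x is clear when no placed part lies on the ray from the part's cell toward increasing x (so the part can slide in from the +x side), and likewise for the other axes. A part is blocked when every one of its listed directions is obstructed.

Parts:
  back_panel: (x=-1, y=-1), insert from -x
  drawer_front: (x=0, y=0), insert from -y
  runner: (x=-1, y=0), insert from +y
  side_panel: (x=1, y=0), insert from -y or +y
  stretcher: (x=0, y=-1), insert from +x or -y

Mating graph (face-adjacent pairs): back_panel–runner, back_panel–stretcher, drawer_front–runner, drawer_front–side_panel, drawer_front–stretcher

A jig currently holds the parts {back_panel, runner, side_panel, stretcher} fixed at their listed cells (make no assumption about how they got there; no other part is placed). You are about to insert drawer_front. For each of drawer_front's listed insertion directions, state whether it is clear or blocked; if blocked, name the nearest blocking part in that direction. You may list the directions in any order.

-y: blocked by stretcher

-y: nearest on ray is stretcher@(0, -1) ⇒ blocked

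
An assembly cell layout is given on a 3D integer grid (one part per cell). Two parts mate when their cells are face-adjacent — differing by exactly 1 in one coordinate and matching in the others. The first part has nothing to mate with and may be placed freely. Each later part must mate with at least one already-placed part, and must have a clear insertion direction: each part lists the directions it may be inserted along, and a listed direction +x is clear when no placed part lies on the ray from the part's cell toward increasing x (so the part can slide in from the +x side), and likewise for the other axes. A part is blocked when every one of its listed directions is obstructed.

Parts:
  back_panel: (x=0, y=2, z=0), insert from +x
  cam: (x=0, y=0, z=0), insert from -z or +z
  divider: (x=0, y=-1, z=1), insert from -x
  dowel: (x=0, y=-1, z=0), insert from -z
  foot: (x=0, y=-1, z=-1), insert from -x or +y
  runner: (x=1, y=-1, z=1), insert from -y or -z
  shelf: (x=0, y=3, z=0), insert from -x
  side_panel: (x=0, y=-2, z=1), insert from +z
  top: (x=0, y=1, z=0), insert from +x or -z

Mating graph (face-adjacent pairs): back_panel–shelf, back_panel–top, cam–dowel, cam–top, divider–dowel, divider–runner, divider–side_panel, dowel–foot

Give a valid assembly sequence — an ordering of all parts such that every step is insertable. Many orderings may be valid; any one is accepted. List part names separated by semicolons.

1. divider@(0, -1, 1) [-x clear] — {divider}
2. runner@(1, -1, 1) [-y clear] — {divider, runner}
3. side_panel@(0, -2, 1) [+z clear] — {divider, runner, side_panel}
4. dowel@(0, -1, 0) [-z clear] — {divider, dowel, runner, side_panel}
5. cam@(0, 0, 0) [-z clear] — {cam, divider, dowel, runner, side_panel}
6. top@(0, 1, 0) [+x clear] — {cam, divider, dowel, runner, side_panel, top}
7. back_panel@(0, 2, 0) [+x clear] — {back_panel, cam, divider, dowel, runner, side_panel, top}
8. shelf@(0, 3, 0) [-x clear] — {back_panel, cam, divider, dowel, runner, shelf, side_panel, top}
9. foot@(0, -1, -1) [-x clear] — {back_panel, cam, divider, dowel, foot, runner, shelf, side_panel, top}

divider; runner; side_panel; dowel; cam; top; back_panel; shelf; foot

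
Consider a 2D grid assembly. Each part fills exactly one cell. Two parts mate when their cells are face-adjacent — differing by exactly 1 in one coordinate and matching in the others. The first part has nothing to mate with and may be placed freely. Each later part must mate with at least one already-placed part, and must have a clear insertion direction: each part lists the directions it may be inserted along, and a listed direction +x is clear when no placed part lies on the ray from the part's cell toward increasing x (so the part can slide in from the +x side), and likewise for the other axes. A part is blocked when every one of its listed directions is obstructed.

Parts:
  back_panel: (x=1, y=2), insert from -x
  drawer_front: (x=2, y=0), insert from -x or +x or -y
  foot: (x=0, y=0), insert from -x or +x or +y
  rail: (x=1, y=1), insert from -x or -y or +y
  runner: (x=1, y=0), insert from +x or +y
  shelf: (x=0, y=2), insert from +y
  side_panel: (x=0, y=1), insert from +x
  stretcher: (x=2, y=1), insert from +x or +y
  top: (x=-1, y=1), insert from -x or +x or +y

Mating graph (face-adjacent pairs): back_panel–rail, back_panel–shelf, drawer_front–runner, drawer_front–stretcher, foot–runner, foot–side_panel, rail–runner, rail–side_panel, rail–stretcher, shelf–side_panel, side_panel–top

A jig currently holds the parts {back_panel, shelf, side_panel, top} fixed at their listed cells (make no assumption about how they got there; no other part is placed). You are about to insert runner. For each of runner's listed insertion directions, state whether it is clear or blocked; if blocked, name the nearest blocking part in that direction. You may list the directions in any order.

+x: clear; +y: blocked by back_panel

+x: ray from runner(1, 0) has no placed part ⇒ clear
+y: nearest on ray is back_panel@(1, 2) ⇒ blocked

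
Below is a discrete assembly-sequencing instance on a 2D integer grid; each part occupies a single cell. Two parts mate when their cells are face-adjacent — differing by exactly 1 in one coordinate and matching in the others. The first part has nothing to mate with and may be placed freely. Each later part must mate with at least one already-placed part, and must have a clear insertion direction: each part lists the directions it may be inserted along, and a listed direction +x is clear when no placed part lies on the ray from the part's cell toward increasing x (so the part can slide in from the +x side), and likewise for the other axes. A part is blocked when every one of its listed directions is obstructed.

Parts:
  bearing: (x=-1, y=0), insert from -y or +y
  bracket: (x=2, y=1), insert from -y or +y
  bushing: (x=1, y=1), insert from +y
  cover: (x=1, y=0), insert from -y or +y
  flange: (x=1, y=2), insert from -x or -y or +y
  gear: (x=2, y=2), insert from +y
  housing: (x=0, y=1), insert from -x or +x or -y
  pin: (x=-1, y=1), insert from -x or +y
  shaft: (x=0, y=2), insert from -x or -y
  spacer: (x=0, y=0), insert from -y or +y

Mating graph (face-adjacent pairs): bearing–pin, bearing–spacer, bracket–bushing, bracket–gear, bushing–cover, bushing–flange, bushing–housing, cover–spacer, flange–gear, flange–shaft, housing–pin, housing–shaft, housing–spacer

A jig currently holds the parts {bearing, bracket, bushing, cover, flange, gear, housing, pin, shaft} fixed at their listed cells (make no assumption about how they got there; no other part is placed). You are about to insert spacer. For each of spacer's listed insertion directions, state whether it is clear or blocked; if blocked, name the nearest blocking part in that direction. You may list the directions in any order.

-y: ray from spacer(0, 0) has no placed part ⇒ clear
+y: nearest on ray is housing@(0, 1) ⇒ blocked

+y: blocked by housing; -y: clear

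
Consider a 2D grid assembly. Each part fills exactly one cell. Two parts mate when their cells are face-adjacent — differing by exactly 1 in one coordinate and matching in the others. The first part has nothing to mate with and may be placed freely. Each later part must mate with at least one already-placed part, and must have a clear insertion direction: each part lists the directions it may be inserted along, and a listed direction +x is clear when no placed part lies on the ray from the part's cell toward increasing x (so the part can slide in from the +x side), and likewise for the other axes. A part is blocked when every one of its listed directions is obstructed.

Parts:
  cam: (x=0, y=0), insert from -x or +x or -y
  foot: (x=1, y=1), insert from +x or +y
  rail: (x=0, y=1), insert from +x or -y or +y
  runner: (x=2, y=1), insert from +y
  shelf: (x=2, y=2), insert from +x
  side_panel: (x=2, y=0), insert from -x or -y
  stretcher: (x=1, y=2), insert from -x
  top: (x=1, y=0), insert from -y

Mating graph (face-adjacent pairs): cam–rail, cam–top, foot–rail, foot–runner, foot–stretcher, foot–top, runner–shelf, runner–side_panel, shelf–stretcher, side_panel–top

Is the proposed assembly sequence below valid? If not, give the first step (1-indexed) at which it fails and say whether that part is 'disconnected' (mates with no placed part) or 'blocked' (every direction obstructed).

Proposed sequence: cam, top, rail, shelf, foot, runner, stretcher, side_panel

Invalid at step 4 (disconnected)

1. cam@(0, 0) [-x clear] — {cam}
2. top@(1, 0) [-y clear] — {cam, top}
3. rail@(0, 1) [+x clear] — {cam, rail, top}
4. shelf@(2, 2) — no placed neighbour ⇒ disconnected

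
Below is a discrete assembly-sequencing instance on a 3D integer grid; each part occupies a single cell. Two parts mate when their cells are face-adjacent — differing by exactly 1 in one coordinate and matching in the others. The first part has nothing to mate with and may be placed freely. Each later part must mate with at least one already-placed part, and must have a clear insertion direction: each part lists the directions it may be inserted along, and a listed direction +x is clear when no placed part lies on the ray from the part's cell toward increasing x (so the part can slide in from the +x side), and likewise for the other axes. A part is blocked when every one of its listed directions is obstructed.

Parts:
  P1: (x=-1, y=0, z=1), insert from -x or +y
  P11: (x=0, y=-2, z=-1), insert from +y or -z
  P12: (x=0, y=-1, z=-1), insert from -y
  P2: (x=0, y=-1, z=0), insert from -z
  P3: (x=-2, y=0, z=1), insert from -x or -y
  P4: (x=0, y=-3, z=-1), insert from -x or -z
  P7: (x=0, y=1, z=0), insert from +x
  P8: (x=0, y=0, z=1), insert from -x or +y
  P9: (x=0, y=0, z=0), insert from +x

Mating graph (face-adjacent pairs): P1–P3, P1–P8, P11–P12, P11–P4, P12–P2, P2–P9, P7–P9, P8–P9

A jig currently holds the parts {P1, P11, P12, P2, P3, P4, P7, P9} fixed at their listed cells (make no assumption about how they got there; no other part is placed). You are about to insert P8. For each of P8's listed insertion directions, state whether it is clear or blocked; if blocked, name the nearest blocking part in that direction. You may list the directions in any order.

+y: clear; -x: blocked by P1

-x: nearest on ray is P1@(-1, 0, 1) ⇒ blocked
+y: ray from P8(0, 0, 1) has no placed part ⇒ clear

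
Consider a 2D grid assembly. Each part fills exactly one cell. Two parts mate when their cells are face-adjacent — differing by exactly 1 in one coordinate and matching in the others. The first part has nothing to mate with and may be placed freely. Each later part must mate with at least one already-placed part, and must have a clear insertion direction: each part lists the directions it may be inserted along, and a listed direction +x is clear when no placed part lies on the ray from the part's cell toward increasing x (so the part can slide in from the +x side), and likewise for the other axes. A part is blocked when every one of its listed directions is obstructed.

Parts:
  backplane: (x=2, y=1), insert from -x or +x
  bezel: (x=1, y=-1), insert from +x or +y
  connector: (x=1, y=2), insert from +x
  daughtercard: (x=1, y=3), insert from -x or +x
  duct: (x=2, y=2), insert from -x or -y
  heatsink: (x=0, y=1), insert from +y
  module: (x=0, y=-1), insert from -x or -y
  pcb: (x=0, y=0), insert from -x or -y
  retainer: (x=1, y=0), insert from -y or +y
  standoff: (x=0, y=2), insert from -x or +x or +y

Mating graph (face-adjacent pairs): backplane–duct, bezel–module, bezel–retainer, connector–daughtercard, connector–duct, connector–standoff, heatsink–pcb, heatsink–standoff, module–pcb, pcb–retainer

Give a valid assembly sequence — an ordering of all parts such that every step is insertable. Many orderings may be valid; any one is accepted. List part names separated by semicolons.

1. retainer@(1, 0) [-y clear] — {retainer}
2. pcb@(0, 0) [-x clear] — {pcb, retainer}
3. heatsink@(0, 1) [+y clear] — {heatsink, pcb, retainer}
4. bezel@(1, -1) [+x clear] — {bezel, heatsink, pcb, retainer}
5. module@(0, -1) [-x clear] — {bezel, heatsink, module, pcb, retainer}
6. standoff@(0, 2) [-x clear] — {bezel, heatsink, module, pcb, retainer, standoff}
7. connector@(1, 2) [+x clear] — {bezel, connector, heatsink, module, pcb, retainer, standoff}
8. daughtercard@(1, 3) [-x clear] — {bezel, connector, daughtercard, heatsink, module, pcb, retainer, standoff}
9. duct@(2, 2) [-y clear] — {bezel, connector, daughtercard, duct, heatsink, module, pcb, retainer, standoff}
10. backplane@(2, 1) [+x clear] — {backplane, bezel, connector, daughtercard, duct, heatsink, module, pcb, retainer, standoff}

retainer; pcb; heatsink; bezel; module; standoff; connector; daughtercard; duct; backplane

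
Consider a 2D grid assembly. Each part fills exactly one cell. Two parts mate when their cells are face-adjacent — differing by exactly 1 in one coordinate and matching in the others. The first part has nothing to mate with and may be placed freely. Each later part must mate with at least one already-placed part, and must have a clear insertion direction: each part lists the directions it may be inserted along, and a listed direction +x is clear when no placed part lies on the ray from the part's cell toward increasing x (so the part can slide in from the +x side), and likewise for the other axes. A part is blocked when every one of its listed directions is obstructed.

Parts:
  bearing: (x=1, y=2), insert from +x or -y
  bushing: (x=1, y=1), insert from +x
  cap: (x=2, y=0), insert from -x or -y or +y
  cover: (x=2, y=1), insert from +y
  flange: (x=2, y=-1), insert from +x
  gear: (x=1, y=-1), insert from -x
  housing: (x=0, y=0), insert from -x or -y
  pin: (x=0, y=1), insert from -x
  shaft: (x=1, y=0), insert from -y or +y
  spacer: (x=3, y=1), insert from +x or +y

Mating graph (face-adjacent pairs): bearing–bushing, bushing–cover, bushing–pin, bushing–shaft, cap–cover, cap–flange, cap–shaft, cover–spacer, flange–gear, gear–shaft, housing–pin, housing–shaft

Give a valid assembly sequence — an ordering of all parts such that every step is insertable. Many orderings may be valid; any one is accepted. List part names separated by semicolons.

1. flange@(2, -1) [+x clear] — {flange}
2. cap@(2, 0) [-x clear] — {cap, flange}
3. shaft@(1, 0) [-y clear] — {cap, flange, shaft}
4. bushing@(1, 1) [+x clear] — {bushing, cap, flange, shaft}
5. bearing@(1, 2) [+x clear] — {bearing, bushing, cap, flange, shaft}
6. cover@(2, 1) [+y clear] — {bearing, bushing, cap, cover, flange, shaft}
7. spacer@(3, 1) [+x clear] — {bearing, bushing, cap, cover, flange, shaft, spacer}
8. gear@(1, -1) [-x clear] — {bearing, bushing, cap, cover, flange, gear, shaft, spacer}
9. pin@(0, 1) [-x clear] — {bearing, bushing, cap, cover, flange, gear, pin, shaft, spacer}
10. housing@(0, 0) [-x clear] — {bearing, bushing, cap, cover, flange, gear, housing, pin, shaft, spacer}

flange; cap; shaft; bushing; bearing; cover; spacer; gear; pin; housing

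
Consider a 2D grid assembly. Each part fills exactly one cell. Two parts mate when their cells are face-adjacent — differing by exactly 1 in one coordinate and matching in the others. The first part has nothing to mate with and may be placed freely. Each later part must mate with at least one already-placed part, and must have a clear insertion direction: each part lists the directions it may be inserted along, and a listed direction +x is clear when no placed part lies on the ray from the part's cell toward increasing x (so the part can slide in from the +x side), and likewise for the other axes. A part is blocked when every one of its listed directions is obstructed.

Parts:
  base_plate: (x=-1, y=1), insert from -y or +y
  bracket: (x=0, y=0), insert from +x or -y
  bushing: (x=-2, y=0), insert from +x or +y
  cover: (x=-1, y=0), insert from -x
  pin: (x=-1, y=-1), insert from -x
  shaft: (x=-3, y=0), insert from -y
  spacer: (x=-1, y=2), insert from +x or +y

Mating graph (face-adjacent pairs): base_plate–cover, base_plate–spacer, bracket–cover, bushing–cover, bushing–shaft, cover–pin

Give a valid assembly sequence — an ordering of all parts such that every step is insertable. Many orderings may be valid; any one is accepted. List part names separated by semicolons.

base_plate; spacer; cover; bushing; pin; shaft; bracket

1. base_plate@(-1, 1) [-y clear] — {base_plate}
2. spacer@(-1, 2) [+x clear] — {base_plate, spacer}
3. cover@(-1, 0) [-x clear] — {base_plate, cover, spacer}
4. bushing@(-2, 0) [+y clear] — {base_plate, bushing, cover, spacer}
5. pin@(-1, -1) [-x clear] — {base_plate, bushing, cover, pin, spacer}
6. shaft@(-3, 0) [-y clear] — {base_plate, bushing, cover, pin, shaft, spacer}
7. bracket@(0, 0) [+x clear] — {base_plate, bracket, bushing, cover, pin, shaft, spacer}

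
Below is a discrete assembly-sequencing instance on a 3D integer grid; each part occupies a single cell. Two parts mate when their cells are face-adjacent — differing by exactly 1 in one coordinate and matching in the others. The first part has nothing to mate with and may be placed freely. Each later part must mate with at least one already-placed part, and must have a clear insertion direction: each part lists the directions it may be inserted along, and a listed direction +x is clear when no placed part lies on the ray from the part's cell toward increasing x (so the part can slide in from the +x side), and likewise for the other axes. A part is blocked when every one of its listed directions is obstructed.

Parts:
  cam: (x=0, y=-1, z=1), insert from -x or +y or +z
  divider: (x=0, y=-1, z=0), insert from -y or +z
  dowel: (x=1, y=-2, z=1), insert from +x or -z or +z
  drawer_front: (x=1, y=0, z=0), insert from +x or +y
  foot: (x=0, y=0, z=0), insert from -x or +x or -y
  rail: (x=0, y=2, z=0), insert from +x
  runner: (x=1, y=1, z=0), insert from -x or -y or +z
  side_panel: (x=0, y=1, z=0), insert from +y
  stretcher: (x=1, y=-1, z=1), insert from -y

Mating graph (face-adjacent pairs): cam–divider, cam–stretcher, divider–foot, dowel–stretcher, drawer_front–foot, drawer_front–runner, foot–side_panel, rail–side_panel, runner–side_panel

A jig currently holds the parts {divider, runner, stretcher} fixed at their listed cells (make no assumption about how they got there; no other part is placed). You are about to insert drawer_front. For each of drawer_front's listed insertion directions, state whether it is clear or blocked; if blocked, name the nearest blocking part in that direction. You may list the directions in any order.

+x: ray from drawer_front(1, 0, 0) has no placed part ⇒ clear
+y: nearest on ray is runner@(1, 1, 0) ⇒ blocked

+x: clear; +y: blocked by runner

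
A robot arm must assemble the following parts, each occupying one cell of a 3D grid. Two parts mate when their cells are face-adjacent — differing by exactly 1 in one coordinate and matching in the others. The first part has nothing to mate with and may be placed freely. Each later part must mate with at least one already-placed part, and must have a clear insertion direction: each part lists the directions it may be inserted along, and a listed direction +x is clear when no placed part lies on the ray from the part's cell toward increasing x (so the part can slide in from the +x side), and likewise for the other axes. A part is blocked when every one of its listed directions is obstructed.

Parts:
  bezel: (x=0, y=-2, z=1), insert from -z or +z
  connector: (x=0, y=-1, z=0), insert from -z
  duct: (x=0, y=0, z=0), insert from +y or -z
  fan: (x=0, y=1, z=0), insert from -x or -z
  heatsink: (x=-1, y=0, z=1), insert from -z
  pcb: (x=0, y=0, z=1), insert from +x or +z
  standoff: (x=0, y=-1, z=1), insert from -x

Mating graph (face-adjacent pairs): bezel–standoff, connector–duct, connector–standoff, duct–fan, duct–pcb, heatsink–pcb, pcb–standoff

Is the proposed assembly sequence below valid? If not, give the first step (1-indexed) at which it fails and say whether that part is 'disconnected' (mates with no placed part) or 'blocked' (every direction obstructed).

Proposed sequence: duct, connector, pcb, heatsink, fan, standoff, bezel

1. duct@(0, 0, 0) [+y clear] — {duct}
2. connector@(0, -1, 0) [-z clear] — {connector, duct}
3. pcb@(0, 0, 1) [+x clear] — {connector, duct, pcb}
4. heatsink@(-1, 0, 1) [-z clear] — {connector, duct, heatsink, pcb}
5. fan@(0, 1, 0) [-x clear] — {connector, duct, fan, heatsink, pcb}
6. standoff@(0, -1, 1) [-x clear] — {connector, duct, fan, heatsink, pcb, standoff}
7. bezel@(0, -2, 1) [-z clear] — {bezel, connector, duct, fan, heatsink, pcb, standoff}

Valid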